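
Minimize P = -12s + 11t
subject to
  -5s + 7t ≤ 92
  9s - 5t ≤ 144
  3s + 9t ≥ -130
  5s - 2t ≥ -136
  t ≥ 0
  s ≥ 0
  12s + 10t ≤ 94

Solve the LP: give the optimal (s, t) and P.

s = 47/6, t = 0, minimum P = -94

The optimum lies where t = 0 and 12s + 10t = 94.
Solving simultaneously gives s = 47/6, t = 0.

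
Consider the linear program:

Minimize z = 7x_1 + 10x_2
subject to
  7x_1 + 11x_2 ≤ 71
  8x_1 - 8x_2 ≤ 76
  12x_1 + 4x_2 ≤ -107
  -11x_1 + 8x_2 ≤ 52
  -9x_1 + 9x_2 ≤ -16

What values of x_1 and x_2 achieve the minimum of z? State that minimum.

Feasible corners and z = 7x_1 + 10x_2:
  (-69/16, -221/16) → z = -2693/16
  (-128/3, -313/6) → z = -2461/3
  (-899/144, -385/48) → z = -17843/144
  (-596/27, -644/27) → z = -10612/27

x_1 = -128/3, x_2 = -313/6, minimum z = -2461/3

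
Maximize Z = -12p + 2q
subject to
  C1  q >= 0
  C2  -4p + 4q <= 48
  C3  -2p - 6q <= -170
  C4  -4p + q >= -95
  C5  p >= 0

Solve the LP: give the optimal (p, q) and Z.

p = 49/4, q = 97/4, maximum Z = -197/2

Feasible corners and Z = -12p + 2q:
  (49/4, 97/4) → Z = -197/2
  (107/3, 143/3) → Z = -998/3
  (370/13, 245/13) → Z = -3950/13

The binding constraints are -4p + 4q = 48 and -2p - 6q = -170.
Solving simultaneously gives p = 49/4, q = 97/4.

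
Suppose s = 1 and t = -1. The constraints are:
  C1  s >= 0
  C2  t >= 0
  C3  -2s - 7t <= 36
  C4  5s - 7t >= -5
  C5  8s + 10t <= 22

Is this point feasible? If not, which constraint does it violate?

not feasible — violates C2

Constraint C2: t = -1, which is not ≥ 0. All other constraints are satisfied.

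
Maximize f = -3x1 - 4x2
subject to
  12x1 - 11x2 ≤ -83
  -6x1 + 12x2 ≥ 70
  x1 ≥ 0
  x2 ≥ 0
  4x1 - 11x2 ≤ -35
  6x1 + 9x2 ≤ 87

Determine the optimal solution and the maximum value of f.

x1 = 0, x2 = 83/11, maximum f = -332/11

The binding constraints are 12x1 - 11x2 = -83 and x1 = 0.
Solving simultaneously gives x1 = 0, x2 = 83/11.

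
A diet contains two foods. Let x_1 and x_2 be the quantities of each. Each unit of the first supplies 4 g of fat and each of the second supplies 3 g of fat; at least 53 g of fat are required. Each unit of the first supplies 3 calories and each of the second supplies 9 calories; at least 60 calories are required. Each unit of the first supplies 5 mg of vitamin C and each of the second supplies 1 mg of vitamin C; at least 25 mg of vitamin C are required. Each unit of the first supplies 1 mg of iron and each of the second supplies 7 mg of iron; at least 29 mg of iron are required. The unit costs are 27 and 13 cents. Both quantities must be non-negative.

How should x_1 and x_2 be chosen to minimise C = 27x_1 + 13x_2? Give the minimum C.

The feasible region is unbounded (it extends along (0, 1), (1, 0)), but C strictly increases along every unbounded feasible direction, so there is no improving ray and the minimum is attained at a vertex.

x_1 = 2, x_2 = 15, minimum C = 249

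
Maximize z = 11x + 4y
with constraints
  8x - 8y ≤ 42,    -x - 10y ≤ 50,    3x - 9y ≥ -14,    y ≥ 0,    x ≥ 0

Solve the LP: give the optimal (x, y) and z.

x = 245/24, y = 119/24, maximum z = 1057/8

The optimum lies where 8x - 8y = 42 and 3x - 9y = -14.
Solving simultaneously gives x = 245/24, y = 119/24.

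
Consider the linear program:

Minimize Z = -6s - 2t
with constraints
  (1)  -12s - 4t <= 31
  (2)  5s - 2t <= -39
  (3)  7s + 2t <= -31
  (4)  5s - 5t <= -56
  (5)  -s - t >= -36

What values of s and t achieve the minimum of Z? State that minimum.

Vertices and Z = -6s - 2t:
  (-31/2, 155/4) → Z = 31/2
  (-175/8, 463/8) → Z = 31/2
  (-103/5, 283/5) → Z = 52/5

s = -103/5, t = 283/5, minimum Z = 52/5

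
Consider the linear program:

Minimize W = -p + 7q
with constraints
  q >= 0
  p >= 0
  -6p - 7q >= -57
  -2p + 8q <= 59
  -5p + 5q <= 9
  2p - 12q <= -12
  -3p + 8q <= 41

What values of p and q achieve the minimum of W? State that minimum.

p = 0, q = 1, minimum W = 7

Feasible corners and W = -p + 7q:
  (0, 9/5) → W = 63/5
  (0, 1) → W = 7
  (222/65, 339/65) → W = 2151/65
  (300/43, 93/43) → W = 351/43

At the optimal vertex, p = 0 and 2p - 12q = -12.
Solving simultaneously gives p = 0, q = 1.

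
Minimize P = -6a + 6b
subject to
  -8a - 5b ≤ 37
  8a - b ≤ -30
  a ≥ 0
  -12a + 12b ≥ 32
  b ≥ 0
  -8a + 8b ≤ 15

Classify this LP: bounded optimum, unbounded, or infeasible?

Constraints -12a + 12b ≥ 32 and -8a + 8b ≤ 15 have parallel boundaries but demand opposite sides — no point can satisfy both, so the region is empty.

infeasible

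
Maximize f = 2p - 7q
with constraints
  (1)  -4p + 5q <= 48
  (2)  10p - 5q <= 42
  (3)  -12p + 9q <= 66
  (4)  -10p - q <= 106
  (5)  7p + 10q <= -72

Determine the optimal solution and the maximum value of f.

Feasible corners and f = 2p - 7q:
  (-122/15, -74/3) → f = 782/5
  (4/9, -338/45) → f = 802/15
  (-10, -6) → f = 22
  (-436/61, -134/61) → f = 66/61

The binding constraints are 10p - 5q = 42 and -10p - q = 106.
Solving simultaneously gives p = -122/15, q = -74/3.

p = -122/15, q = -74/3, maximum f = 782/5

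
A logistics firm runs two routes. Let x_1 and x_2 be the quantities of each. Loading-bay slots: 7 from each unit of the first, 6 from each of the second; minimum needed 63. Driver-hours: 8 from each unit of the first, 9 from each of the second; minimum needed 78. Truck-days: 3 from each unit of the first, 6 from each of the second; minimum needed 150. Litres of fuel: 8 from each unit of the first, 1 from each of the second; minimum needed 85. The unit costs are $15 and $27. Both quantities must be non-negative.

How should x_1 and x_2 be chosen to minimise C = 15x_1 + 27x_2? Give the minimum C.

x_1 = 8, x_2 = 21, minimum C = 687

Feasible corners and C = 15x_1 + 27x_2:
  (0, 85) → C = 2295
  (50, 0) → C = 750
  (8, 21) → C = 687
The feasible region is unbounded (it extends along (0, 1), (1, 0)), but C strictly increases along every unbounded feasible direction, so there is no improving ray and the minimum is attained at a vertex.

The optimum lies where 3x_1 + 6x_2 = 150 and 8x_1 + x_2 = 85.
Solving simultaneously gives x_1 = 8, x_2 = 21.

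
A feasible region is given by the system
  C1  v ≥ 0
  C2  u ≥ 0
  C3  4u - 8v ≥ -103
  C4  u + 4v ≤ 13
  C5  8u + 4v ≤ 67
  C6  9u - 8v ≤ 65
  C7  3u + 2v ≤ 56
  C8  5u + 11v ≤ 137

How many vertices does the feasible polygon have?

5

The feasible vertices (each the meet of two boundaries and inside every other half-plane) are:
  (0, 0)
  (65/9, 0)
  (0, 13/4)
  (54/7, 37/28)
  (199/25, 83/100)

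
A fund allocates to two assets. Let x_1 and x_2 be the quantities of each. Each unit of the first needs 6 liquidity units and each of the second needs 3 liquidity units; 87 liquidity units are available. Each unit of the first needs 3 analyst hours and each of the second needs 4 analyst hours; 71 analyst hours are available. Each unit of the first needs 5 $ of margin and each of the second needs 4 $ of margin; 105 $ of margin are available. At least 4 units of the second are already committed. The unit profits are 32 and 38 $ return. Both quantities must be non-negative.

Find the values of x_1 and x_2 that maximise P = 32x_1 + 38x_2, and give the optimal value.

x_1 = 9, x_2 = 11, maximum P = 706

Vertices and P = 32x_1 + 38x_2:
  (0, 71/4) → P = 1349/2
  (0, 4) → P = 152
  (9, 11) → P = 706
  (25/2, 4) → P = 552

At the optimal vertex, 6x_1 + 3x_2 = 87 and 3x_1 + 4x_2 = 71.
Solving simultaneously gives x_1 = 9, x_2 = 11.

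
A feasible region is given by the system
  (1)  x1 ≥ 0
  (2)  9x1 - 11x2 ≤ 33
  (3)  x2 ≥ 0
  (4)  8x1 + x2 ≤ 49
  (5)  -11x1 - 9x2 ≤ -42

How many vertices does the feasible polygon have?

4

Pairwise boundary intersections that survive every other constraint:
  (0, 49)
  (0, 14/3)
  (572/97, 177/97)
  (759/202, 15/202)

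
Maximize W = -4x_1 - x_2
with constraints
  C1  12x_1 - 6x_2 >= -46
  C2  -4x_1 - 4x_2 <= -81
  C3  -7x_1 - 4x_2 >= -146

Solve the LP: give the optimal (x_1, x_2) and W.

Corner points and W = -4x_1 - x_2:
  (151/36, 289/18) → W = -197/6
  (346/45, 1037/45) → W = -269/5
  (65/3, -17/12) → W = -341/4

The binding constraints are 12x_1 - 6x_2 = -46 and -4x_1 - 4x_2 = -81.
Solving simultaneously gives x_1 = 151/36, x_2 = 289/18.

x_1 = 151/36, x_2 = 289/18, maximum W = -197/6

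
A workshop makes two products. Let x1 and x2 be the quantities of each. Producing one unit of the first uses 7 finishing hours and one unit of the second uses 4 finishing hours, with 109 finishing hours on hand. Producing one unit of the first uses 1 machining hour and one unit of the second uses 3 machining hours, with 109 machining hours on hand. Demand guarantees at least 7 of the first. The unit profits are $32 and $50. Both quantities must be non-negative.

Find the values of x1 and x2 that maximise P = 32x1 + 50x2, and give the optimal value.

x1 = 7, x2 = 15, maximum P = 974

Vertices and P = 32x1 + 50x2:
  (109/7, 0) → P = 3488/7
  (7, 0) → P = 224
  (7, 15) → P = 974

The binding constraints are 7x1 + 4x2 = 109 and x1 = 7.
Solving simultaneously gives x1 = 7, x2 = 15.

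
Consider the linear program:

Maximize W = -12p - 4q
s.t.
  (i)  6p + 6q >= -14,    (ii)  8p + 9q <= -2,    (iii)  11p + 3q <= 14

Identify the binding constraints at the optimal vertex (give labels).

Vertices and W = -12p - 4q:
  (-19, 50/3) → W = 484/3
  (21/8, -119/24) → W = -35/3
  (44/25, -134/75) → W = -1048/75

The maximum is at (-19, 50/3). Substituting into each constraint, equality holds for (i) and (ii); the remaining constraints have slack.

(i) and (ii)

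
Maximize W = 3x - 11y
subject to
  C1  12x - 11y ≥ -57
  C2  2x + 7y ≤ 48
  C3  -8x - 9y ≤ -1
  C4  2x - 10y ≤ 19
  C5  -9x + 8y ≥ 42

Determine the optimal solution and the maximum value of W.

Feasible corners and W = 3x - 11y:
  (-251/98, 117/49) → W = -3327/98
  (-2, 3) → W = -39
  (-74/29, 69/29) → W = -981/29

x = -74/29, y = 69/29, maximum W = -981/29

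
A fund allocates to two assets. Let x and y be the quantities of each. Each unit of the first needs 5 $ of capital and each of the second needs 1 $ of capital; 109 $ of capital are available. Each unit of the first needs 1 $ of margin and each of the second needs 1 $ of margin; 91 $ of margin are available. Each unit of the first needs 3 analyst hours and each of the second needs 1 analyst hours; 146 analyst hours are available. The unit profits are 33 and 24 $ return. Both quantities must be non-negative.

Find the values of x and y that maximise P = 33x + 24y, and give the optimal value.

Vertices and P = 33x + 24y:
  (0, 0) → P = 0
  (0, 91) → P = 2184
  (109/5, 0) → P = 3597/5
  (9/2, 173/2) → P = 4449/2

At the optimal vertex, 5x + y = 109 and x + y = 91.
Solving simultaneously gives x = 9/2, y = 173/2.

x = 9/2, y = 173/2, maximum P = 4449/2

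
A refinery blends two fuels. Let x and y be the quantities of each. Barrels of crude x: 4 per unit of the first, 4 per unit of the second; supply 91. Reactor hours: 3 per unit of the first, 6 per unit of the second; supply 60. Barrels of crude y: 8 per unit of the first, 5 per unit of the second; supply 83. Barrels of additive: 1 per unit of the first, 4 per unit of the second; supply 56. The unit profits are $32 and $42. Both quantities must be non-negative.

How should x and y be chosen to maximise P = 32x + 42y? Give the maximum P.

x = 6, y = 7, maximum P = 486

Extreme points and P = 32x + 42y:
  (0, 0) → P = 0
  (0, 10) → P = 420
  (83/8, 0) → P = 332
  (6, 7) → P = 486

The optimum lies where 3x + 6y = 60 and 8x + 5y = 83.
Solving simultaneously gives x = 6, y = 7.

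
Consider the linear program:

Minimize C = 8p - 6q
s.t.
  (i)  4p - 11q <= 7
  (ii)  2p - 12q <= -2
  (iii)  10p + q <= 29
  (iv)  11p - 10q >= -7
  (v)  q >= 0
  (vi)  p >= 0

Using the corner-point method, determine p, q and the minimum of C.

p = 0, q = 7/10, minimum C = -21/5

Corner points and C = 8p - 6q:
  (173/61, 39/61) → C = 1150/61
  (0, 1/6) → C = -1
  (283/111, 389/111) → C = -70/111
  (0, 7/10) → C = -21/5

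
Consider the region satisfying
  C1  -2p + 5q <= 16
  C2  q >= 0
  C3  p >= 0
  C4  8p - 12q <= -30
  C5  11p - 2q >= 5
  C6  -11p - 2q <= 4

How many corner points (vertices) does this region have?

3

The feasible vertices (each the meet of two boundaries and inside every other half-plane) are:
  (21/8, 17/4)
  (19/17, 62/17)
  (30/29, 185/58)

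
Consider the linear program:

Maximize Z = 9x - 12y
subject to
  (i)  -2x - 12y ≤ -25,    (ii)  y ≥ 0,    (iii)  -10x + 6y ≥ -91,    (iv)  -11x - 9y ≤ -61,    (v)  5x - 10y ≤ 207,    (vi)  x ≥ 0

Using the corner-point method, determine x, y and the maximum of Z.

Corner points and Z = 9x - 12y:
  (207/22, 17/33) → Z = 157/2
  (169/38, 51/38) → Z = 909/38
  (0, 61/9) → Z = -244/3
The feasible region is unbounded (it extends along (0, 1), (3, 5)), but Z strictly decreases along every unbounded feasible direction, so there is no improving ray and the maximum is attained at a vertex.

The binding constraints are -2x - 12y = -25 and -10x + 6y = -91.
Solving simultaneously gives x = 207/22, y = 17/33.

x = 207/22, y = 17/33, maximum Z = 157/2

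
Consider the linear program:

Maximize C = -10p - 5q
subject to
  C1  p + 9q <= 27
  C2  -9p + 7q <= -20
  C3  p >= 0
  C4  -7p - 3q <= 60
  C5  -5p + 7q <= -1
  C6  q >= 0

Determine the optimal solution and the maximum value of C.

Vertices and C = -10p - 5q:
  (369/88, 223/88) → C = -4805/88
  (27, 0) → C = -270
  (20/9, 0) → C = -200/9

At the optimal vertex, -9p + 7q = -20 and q = 0.
Solving simultaneously gives p = 20/9, q = 0.

p = 20/9, q = 0, maximum C = -200/9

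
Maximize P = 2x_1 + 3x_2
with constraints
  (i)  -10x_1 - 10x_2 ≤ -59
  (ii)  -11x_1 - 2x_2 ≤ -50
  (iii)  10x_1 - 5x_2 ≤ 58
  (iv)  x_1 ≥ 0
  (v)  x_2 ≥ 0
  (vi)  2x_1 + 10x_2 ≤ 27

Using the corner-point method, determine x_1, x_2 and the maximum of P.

x_1 = 13/2, x_2 = 7/5, maximum P = 86/5

Extreme points and P = 2x_1 + 3x_2:
  (191/45, 149/90) → P = 1211/90
  (35/6, 1/15) → P = 178/15
  (223/53, 197/106) → P = 1483/106
  (13/2, 7/5) → P = 86/5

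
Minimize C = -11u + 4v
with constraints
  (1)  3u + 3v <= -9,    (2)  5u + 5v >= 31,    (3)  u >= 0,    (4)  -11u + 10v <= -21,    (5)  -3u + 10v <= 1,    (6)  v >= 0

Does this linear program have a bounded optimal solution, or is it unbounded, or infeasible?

Constraints 3u + 3v ≤ -9 and 5u + 5v ≥ 31 have parallel boundaries but demand opposite sides — no point can satisfy both, so the region is empty.

infeasible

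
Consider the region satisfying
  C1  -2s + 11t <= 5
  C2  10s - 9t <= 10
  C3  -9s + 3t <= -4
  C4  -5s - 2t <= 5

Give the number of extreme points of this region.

3

The feasible vertices (each the meet of two boundaries and inside every other half-plane) are:
  (155/92, 35/46)
  (59/93, 53/93)
  (2/17, -50/51)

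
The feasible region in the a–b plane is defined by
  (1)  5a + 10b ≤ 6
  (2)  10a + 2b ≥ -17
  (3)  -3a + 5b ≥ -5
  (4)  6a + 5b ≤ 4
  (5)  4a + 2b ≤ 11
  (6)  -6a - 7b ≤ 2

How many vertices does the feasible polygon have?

5

The feasible vertices (each the meet of two boundaries and inside every other half-plane) are:
  (-91/45, 29/18)
  (2/7, 16/35)
  (-115/58, 41/29)
  (1, -2/5)
  (25/51, -12/17)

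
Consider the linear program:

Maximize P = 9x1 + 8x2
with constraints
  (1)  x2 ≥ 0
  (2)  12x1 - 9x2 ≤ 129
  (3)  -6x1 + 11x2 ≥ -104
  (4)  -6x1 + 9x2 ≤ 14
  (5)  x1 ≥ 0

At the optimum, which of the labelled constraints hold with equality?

(2) and (4)

Corner points and P = 9x1 + 8x2:
  (43/4, 0) → P = 387/4
  (0, 0) → P = 0
  (143/6, 157/9) → P = 6373/18
  (0, 14/9) → P = 112/9

The maximum is at (143/6, 157/9). Substituting into each constraint, equality holds for (2) and (4); the remaining constraints have slack.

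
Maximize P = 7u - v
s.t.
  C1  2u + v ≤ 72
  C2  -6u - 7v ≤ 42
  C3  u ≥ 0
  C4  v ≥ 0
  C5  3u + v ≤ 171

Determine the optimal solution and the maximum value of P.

Corner points and P = 7u - v:
  (0, 72) → P = -72
  (36, 0) → P = 252
  (0, 0) → P = 0

u = 36, v = 0, maximum P = 252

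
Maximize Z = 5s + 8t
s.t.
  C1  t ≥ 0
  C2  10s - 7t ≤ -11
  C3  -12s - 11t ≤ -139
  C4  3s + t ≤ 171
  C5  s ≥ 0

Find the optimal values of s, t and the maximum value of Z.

s = 0, t = 171, maximum Z = 1368

Vertices and Z = 5s + 8t:
  (426/97, 761/97) → Z = 8218/97
  (1186/31, 1743/31) → Z = 19874/31
  (0, 139/11) → Z = 1112/11
  (0, 171) → Z = 1368

At the optimal vertex, 3s + t = 171 and s = 0.
Solving simultaneously gives s = 0, t = 171.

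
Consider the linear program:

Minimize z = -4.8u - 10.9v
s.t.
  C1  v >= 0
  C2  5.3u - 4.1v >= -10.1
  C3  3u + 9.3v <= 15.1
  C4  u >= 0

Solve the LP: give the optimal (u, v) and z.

Corner points and z = -4.8u - 10.9v:
  (151/30, 0) → z = -604/25
  (0, 0) → z = 0
  (0, 151/93) → z = -16459/930

At the optimal vertex, v = 0 and 3u + 9.3v = 15.1.
Solving simultaneously gives u = 151/30, v = 0.

u = 151/30, v = 0, minimum z = -604/25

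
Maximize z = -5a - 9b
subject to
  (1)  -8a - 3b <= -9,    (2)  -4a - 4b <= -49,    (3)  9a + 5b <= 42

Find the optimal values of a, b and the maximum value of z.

a = -77/16, b = 273/16, maximum z = -259/2

Corner points and z = -5a - 9b:
  (-111/20, 89/5) → z = -2649/20
  (-81/13, 255/13) → z = -1890/13
  (-77/16, 273/16) → z = -259/2

The optimum lies where -4a - 4b = -49 and 9a + 5b = 42.
Solving simultaneously gives a = -77/16, b = 273/16.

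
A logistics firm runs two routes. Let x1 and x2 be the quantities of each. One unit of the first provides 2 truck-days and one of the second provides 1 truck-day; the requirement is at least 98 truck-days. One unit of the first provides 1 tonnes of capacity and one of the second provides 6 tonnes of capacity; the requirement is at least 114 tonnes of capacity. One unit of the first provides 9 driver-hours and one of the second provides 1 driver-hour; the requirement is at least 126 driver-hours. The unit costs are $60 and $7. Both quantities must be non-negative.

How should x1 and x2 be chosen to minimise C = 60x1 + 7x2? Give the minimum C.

Corner points and C = 60x1 + 7x2:
  (0, 126) → C = 882
  (114, 0) → C = 6840
  (474/11, 130/11) → C = 29350/11
  (4, 90) → C = 870
The feasible region is unbounded (it extends along (0, 1), (1, 0)), but C strictly increases along every unbounded feasible direction, so there is no improving ray and the minimum is attained at a vertex.

x1 = 4, x2 = 90, minimum C = 870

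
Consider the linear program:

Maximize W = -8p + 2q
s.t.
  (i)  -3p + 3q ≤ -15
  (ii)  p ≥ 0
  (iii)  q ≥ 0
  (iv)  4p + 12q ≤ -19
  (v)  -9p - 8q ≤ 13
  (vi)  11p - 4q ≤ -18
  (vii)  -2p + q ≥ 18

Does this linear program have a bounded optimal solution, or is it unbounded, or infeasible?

infeasible

The boundaries 11p - 4q = -18 and -2p + q = 18 meet at (18, 54), but that point violates -3p + 3q ≤ -15. Every candidate vertex is excluded by some other constraint, so the feasible region is empty.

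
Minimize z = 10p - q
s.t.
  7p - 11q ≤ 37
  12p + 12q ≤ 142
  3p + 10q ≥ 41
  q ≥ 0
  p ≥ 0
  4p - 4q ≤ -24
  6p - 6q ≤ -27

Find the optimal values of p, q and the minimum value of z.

p = 0, q = 71/6, minimum z = -71/6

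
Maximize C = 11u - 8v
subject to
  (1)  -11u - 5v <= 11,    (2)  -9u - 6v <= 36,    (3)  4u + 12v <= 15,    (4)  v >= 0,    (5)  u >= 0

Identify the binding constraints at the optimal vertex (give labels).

(3) and (4)

Corner points and C = 11u - 8v:
  (15/4, 0) → C = 165/4
  (0, 5/4) → C = -10
  (0, 0) → C = 0

The maximum is at (15/4, 0). Substituting into each constraint, equality holds for (3) and (4); the remaining constraints have slack.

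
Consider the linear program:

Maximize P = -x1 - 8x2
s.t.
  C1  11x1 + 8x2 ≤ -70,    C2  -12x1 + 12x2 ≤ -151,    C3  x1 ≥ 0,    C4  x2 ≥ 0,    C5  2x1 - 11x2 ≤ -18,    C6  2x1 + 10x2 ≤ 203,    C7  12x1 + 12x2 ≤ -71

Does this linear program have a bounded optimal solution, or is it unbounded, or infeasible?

infeasible

The boundaries 2x1 + 10x2 = 203 and 12x1 + 12x2 = -71 meet at (-1573/48, 1289/48), but that point violates -12x1 + 12x2 ≤ -151. Every candidate vertex is excluded by some other constraint, so the feasible region is empty.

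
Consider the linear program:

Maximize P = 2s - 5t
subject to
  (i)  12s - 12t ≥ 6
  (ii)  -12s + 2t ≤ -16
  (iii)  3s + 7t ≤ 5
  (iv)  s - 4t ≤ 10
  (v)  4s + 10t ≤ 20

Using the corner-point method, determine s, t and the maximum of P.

The optimum lies where 3s + 7t = 5 and s - 4t = 10.
Solving simultaneously gives s = 90/19, t = -25/19.

s = 90/19, t = -25/19, maximum P = 305/19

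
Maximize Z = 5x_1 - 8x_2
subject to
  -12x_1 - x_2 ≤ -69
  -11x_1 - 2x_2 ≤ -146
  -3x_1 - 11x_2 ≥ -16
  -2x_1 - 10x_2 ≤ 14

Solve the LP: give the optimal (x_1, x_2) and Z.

The binding constraints are -3x_1 - 11x_2 = -16 and -2x_1 - 10x_2 = 14.
Solving simultaneously gives x_1 = 157/4, x_2 = -37/4.

x_1 = 157/4, x_2 = -37/4, maximum Z = 1081/4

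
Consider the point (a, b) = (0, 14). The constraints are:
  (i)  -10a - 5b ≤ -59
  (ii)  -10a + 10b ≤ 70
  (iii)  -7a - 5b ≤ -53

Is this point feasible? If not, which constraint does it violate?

Constraint (ii): -10a + 10b = 140, which is not ≤ 70. All other constraints are satisfied.

not feasible — violates (ii)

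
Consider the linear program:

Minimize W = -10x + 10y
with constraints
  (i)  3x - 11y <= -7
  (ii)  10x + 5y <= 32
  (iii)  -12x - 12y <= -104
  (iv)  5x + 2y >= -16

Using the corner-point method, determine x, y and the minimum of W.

x = -34/15, y = 164/15, minimum W = 132

The binding constraints are 10x + 5y = 32 and -12x - 12y = -104.
Solving simultaneously gives x = -34/15, y = 164/15.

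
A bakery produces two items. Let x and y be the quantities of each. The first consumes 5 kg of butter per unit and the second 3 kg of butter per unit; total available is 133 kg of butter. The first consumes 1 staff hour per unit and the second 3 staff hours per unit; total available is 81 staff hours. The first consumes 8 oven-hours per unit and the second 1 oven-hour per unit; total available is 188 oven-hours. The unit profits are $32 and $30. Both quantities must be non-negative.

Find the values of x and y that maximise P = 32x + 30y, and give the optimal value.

x = 13, y = 68/3, maximum P = 1096

The optimum lies where 5x + 3y = 133 and x + 3y = 81.
Solving simultaneously gives x = 13, y = 68/3.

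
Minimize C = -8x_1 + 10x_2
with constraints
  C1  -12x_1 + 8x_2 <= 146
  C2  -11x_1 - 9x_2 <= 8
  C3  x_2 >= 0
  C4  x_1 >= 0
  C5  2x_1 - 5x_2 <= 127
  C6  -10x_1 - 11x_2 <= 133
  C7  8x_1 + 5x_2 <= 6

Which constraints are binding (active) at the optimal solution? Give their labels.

C3 and C7

Feasible corners and C = -8x_1 + 10x_2:
  (0, 0) → C = 0
  (3/4, 0) → C = -6
  (0, 6/5) → C = 12

The minimum is at (3/4, 0). Substituting into each constraint, equality holds for C3 and C7; the remaining constraints have slack.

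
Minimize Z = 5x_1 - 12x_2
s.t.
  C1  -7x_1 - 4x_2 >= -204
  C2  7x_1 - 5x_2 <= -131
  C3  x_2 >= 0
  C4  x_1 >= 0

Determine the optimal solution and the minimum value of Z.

Extreme points and Z = 5x_1 - 12x_2:
  (496/63, 335/9) → Z = -25660/63
  (0, 51) → Z = -612
  (0, 131/5) → Z = -1572/5

The optimum lies where -7x_1 - 4x_2 = -204 and x_1 = 0.
Solving simultaneously gives x_1 = 0, x_2 = 51.

x_1 = 0, x_2 = 51, minimum Z = -612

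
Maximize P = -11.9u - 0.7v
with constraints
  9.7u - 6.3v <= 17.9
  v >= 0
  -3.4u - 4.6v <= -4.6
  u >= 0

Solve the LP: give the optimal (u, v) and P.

The feasible region is unbounded (it extends along (0, 1), (63, 97)), but P strictly decreases along every unbounded feasible direction, so there is no improving ray and the maximum is attained at a vertex.

At the optimal vertex, -3.4u - 4.6v = -4.6 and u = 0.
Solving simultaneously gives u = 0, v = 1.

u = 0, v = 1, maximum P = -0.7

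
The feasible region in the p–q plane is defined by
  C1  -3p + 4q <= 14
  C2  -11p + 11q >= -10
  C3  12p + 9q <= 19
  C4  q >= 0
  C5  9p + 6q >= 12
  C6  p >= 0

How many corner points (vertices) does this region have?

4

The feasible vertices (each the meet of two boundaries and inside every other half-plane) are:
  (299/231, 89/231)
  (64/55, 14/55)
  (0, 19/9)
  (0, 2)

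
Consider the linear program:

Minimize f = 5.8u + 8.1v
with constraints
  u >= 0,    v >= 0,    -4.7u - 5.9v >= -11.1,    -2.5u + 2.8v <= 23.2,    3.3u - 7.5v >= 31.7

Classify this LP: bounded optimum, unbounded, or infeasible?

infeasible

The boundaries u = 0 and v = 0 meet at (0, 0), but that point violates 3.3u - 7.5v ≥ 31.7. Every candidate vertex is excluded by some other constraint, so the feasible region is empty.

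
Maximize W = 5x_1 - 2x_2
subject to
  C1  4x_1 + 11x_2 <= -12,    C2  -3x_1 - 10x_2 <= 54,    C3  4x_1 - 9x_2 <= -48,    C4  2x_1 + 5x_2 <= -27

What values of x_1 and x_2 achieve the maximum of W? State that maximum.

x_1 = -483/38, x_2 = -6/19, maximum W = -2391/38

Extreme points and W = 5x_1 - 2x_2:
  (-237/2, 42) → W = -1353/2
  (-966/67, -72/67) → W = -4686/67
  (-483/38, -6/19) → W = -2391/38
The feasible region is unbounded (it extends along (-11, 4), (-10, 3)), but W strictly decreases along every unbounded feasible direction, so there is no improving ray and the maximum is attained at a vertex.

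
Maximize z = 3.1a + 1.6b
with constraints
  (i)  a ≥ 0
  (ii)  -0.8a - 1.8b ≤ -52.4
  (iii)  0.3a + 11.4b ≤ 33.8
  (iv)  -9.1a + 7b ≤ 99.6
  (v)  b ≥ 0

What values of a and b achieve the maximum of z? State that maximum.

a = 338/3, b = 0, maximum z = 5239/15

Feasible corners and z = 3.1a + 1.6b:
  (8942/143, 566/429) → z = 420331/2145
  (131/2, 0) → z = 4061/20
  (338/3, 0) → z = 5239/15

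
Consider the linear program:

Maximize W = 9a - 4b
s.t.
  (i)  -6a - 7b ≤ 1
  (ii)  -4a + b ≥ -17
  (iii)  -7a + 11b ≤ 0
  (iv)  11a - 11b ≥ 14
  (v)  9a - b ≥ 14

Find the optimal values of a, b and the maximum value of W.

Extreme points and W = 9a - 4b:
  (59/17, -53/17) → W = 743/17
  (97/69, -31/23) → W = 415/23
  (187/37, 119/37) → W = 1207/37
  (7/2, 49/22) → W = 497/22
  (35/22, 7/22) → W = 287/22

a = 59/17, b = -53/17, maximum W = 743/17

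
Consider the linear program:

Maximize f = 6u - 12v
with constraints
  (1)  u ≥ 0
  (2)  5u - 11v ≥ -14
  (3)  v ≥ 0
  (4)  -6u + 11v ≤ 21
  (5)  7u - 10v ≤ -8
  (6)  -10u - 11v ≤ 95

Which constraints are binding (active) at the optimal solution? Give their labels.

Extreme points and f = 6u - 12v:
  (0, 14/11) → f = -168/11
  (0, 4/5) → f = -48/5
  (52/27, 58/27) → f = -128/9

The maximum is at (0, 4/5). Substituting into each constraint, equality holds for (1) and (5); the remaining constraints have slack.

(1) and (5)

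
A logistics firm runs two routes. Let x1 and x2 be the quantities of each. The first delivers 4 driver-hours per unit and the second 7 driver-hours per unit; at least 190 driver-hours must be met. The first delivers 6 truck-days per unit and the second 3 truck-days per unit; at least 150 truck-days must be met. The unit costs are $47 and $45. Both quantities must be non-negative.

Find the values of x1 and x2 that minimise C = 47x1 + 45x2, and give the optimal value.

Corner points and C = 47x1 + 45x2:
  (0, 50) → C = 2250
  (95/2, 0) → C = 4465/2
  (16, 18) → C = 1562
The feasible region is unbounded (it extends along (0, 1), (1, 0)), but C strictly increases along every unbounded feasible direction, so there is no improving ray and the minimum is attained at a vertex.

x1 = 16, x2 = 18, minimum C = 1562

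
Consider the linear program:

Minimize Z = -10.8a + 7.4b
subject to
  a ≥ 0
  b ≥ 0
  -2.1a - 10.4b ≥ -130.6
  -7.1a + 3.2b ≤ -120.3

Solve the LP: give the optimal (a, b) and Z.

Corner points and Z = -10.8a + 7.4b:
  (1306/21, 0) → Z = -23508/35
  (1203/71, 0) → Z = -64962/355
  (20863/1007, 67463/8056) → Z = -1303337/8056

At the optimal vertex, b = 0 and -2.1a - 10.4b = -130.6.
Solving simultaneously gives a = 1306/21, b = 0.

a = 1306/21, b = 0, minimum Z = -23508/35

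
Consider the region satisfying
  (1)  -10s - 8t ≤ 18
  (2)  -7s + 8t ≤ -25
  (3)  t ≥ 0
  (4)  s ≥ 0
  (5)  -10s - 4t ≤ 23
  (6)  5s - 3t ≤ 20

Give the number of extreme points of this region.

Of the 15 pairwise boundary intersections, those satisfying every inequality are:
  (25/7, 0)
  (85/19, 15/19)
  (4, 0)

3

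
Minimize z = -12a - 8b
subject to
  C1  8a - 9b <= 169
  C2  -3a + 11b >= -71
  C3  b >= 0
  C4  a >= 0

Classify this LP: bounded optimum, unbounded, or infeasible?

From the feasible point (169/8, 0), moving in the direction (0, 1) keeps every constraint satisfied while z decreases without bound.

unbounded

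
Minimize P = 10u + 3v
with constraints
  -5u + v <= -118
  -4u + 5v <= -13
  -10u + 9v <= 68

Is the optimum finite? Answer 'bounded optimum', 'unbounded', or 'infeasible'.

From the feasible point (577/21, 407/21), moving in the direction (-1, -5) keeps every constraint satisfied while P decreases without bound.

unbounded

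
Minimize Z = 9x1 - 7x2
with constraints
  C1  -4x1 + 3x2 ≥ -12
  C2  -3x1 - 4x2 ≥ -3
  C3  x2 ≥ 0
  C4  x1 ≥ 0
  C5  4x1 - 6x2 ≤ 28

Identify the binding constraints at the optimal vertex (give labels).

C2 and C4

Feasible corners and Z = 9x1 - 7x2:
  (1, 0) → Z = 9
  (0, 3/4) → Z = -21/4
  (0, 0) → Z = 0

The minimum is at (0, 3/4). Substituting into each constraint, equality holds for C2 and C4; the remaining constraints have slack.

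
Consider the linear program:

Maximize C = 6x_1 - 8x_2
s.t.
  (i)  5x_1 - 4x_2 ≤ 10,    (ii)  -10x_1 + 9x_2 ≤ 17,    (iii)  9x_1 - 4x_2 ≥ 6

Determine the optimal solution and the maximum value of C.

Feasible corners and C = 6x_1 - 8x_2:
  (158/5, 37) → C = -532/5
  (-1, -15/4) → C = 24
  (122/41, 213/41) → C = -972/41

The binding constraints are 5x_1 - 4x_2 = 10 and 9x_1 - 4x_2 = 6.
Solving simultaneously gives x_1 = -1, x_2 = -15/4.

x_1 = -1, x_2 = -15/4, maximum C = 24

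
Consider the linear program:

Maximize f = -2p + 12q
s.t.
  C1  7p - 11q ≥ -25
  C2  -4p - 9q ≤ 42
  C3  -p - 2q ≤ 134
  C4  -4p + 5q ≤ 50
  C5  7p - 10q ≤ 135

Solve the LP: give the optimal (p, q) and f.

Feasible corners and f = -2p + 12q:
  (-687/107, -194/107) → f = -954/107
  (1735/7, 160) → f = 9970/7
  (795/103, -834/103) → f = -11598/103

p = 1735/7, q = 160, maximum f = 9970/7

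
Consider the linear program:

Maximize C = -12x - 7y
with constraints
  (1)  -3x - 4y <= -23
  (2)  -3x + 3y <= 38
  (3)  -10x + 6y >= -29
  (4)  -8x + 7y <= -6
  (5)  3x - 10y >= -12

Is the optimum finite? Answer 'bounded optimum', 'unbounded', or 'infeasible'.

Extreme points and C = -12x - 7y:
  (127/29, 143/58) → C = -4049/58
  (13/3, 5/2) → C = -139/2
  (181/41, 207/82) → C = -5793/82
The feasible region has finitely many vertices and no improving ray; the maximum is -139/2 at (13/3, 5/2).

bounded optimum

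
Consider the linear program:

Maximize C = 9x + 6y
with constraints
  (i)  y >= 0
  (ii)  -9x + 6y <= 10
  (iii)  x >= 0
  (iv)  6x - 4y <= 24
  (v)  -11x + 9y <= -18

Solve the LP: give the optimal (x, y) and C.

Extreme points and C = 9x + 6y:
  (4, 0) → C = 36
  (18/11, 0) → C = 162/11
  (72/5, 78/5) → C = 1116/5

The binding constraints are 6x - 4y = 24 and -11x + 9y = -18.
Solving simultaneously gives x = 72/5, y = 78/5.

x = 72/5, y = 78/5, maximum C = 1116/5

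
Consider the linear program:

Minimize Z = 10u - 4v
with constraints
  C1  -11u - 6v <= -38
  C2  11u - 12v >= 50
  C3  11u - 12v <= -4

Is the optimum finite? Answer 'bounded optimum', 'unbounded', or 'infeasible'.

Constraints 11u - 12v ≥ 50 and 11u - 12v ≤ -4 have parallel boundaries but demand opposite sides — no point can satisfy both, so the region is empty.

infeasible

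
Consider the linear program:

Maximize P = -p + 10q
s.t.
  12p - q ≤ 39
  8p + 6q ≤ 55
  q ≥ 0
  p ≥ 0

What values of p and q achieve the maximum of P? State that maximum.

p = 0, q = 55/6, maximum P = 275/3

Corner points and P = -p + 10q:
  (289/80, 87/20) → P = 3191/80
  (13/4, 0) → P = -13/4
  (0, 55/6) → P = 275/3
  (0, 0) → P = 0

The optimum lies where 8p + 6q = 55 and p = 0.
Solving simultaneously gives p = 0, q = 55/6.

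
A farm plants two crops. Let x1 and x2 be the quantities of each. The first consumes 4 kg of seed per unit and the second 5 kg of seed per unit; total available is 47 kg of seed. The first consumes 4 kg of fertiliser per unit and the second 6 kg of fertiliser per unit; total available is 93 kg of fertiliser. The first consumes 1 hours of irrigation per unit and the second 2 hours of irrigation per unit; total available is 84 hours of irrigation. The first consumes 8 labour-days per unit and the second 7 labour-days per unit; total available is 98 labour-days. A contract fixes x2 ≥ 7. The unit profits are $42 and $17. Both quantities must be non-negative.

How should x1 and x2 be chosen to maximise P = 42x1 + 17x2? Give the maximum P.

x1 = 3, x2 = 7, maximum P = 245

Extreme points and P = 42x1 + 17x2:
  (0, 47/5) → P = 799/5
  (0, 7) → P = 119
  (3, 7) → P = 245

The binding constraints are 4x1 + 5x2 = 47 and x2 = 7.
Solving simultaneously gives x1 = 3, x2 = 7.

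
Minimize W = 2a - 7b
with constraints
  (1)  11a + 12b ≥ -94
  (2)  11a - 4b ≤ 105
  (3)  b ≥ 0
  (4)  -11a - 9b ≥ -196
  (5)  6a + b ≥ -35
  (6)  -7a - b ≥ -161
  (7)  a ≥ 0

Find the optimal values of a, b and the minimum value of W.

Feasible corners and W = 2a - 7b:
  (105/11, 0) → W = 210/11
  (133/11, 7) → W = -273/11
  (0, 0) → W = 0
  (0, 196/9) → W = -1372/9

The optimum lies where -11a - 9b = -196 and a = 0.
Solving simultaneously gives a = 0, b = 196/9.

a = 0, b = 196/9, minimum W = -1372/9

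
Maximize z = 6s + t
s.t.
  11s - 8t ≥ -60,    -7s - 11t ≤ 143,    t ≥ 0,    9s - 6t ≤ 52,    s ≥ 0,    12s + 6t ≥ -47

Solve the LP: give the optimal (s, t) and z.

Vertices and z = 6s + t:
  (388/3, 556/3) → z = 2884/3
  (0, 15/2) → z = 15/2
  (52/9, 0) → z = 104/3
  (0, 0) → z = 0

s = 388/3, t = 556/3, maximum z = 2884/3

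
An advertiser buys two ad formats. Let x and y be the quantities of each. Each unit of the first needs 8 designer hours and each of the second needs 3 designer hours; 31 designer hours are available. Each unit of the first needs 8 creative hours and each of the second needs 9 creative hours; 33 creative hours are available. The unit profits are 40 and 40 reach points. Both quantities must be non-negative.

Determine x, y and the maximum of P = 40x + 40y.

x = 15/4, y = 1/3, maximum P = 490/3

The binding constraints are 8x + 3y = 31 and 8x + 9y = 33.
Solving simultaneously gives x = 15/4, y = 1/3.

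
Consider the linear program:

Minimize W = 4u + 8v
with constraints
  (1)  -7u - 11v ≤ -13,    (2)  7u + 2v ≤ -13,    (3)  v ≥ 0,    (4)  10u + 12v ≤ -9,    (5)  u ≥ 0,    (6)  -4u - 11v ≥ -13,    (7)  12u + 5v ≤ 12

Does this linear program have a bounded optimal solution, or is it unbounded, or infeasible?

The boundaries -4u - 11v = -13 and 12u + 5v = 12 meet at (67/112, 27/28), but that point violates 7u + 2v ≤ -13. Every candidate vertex is excluded by some other constraint, so the feasible region is empty.

infeasible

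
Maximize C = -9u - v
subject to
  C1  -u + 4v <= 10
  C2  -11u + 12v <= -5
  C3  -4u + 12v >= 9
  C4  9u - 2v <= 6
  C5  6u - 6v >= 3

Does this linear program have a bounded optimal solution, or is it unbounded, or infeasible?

The boundaries -u + 4v = 10 and -11u + 12v = -5 meet at (35/8, 115/32), but that point violates 9u - 2v ≤ 6. Every candidate vertex is excluded by some other constraint, so the feasible region is empty.

infeasible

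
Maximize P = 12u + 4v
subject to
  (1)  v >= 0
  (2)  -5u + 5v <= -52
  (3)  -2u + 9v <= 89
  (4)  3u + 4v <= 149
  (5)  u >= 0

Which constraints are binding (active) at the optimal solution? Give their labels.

Feasible corners and P = 12u + 4v:
  (52/5, 0) → P = 624/5
  (149/3, 0) → P = 596
  (913/35, 549/35) → P = 13152/35
  (197/7, 113/7) → P = 2816/7

The maximum is at (149/3, 0). Substituting into each constraint, equality holds for (1) and (4); the remaining constraints have slack.

(1) and (4)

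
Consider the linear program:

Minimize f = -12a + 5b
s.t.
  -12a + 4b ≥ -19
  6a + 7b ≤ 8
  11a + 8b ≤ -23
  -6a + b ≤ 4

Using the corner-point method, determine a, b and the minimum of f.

Corner points and f = -12a + 5b:
  (3/7, -97/28) → f = -629/28
  (-35/12, -27/2) → f = -65/2
  (-55/59, -94/59) → f = 190/59

The optimum lies where -12a + 4b = -19 and -6a + b = 4.
Solving simultaneously gives a = -35/12, b = -27/2.

a = -35/12, b = -27/2, minimum f = -65/2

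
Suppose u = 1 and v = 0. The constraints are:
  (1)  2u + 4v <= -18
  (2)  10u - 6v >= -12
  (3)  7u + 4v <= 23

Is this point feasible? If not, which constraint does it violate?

not feasible — violates (1)

Constraint (1): 2u + 4v = 2, which is not ≤ -18. All other constraints are satisfied.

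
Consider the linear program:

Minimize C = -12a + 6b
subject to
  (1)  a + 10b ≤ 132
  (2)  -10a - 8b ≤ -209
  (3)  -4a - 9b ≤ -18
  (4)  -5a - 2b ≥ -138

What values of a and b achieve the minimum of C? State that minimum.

Vertices and C = -12a + 6b:
  (517/46, 1111/92) → C = -2871/46
  (93/4, 87/8) → C = -855/4
  (1737/58, -328/29) → C = -12390/29
  (1206/37, -462/37) → C = -17244/37

At the optimal vertex, -4a - 9b = -18 and -5a - 2b = -138.
Solving simultaneously gives a = 1206/37, b = -462/37.

a = 1206/37, b = -462/37, minimum C = -17244/37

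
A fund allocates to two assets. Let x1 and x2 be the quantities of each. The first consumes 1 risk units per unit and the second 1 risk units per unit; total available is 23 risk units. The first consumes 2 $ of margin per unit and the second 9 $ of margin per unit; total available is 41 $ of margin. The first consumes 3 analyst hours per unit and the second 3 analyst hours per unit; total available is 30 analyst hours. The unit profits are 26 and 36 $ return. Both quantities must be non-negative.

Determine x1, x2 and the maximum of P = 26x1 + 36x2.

x1 = 7, x2 = 3, maximum P = 290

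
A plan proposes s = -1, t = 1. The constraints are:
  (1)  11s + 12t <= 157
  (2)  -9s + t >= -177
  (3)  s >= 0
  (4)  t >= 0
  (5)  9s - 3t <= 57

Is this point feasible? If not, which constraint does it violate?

not feasible — violates (3)

Constraint (3): s = -1, which is not ≥ 0. All other constraints are satisfied.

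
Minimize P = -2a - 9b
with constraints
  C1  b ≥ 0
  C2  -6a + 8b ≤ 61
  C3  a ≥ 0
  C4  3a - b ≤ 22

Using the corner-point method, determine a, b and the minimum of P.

Feasible corners and P = -2a - 9b:
  (0, 0) → P = 0
  (22/3, 0) → P = -44/3
  (0, 61/8) → P = -549/8
  (79/6, 35/2) → P = -1103/6

a = 79/6, b = 35/2, minimum P = -1103/6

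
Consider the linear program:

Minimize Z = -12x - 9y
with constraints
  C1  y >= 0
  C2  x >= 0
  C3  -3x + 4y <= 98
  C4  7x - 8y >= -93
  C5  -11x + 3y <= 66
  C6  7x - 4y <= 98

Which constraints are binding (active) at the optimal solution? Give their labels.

C4 and C6

Extreme points and Z = -12x - 9y:
  (0, 0) → Z = 0
  (14, 0) → Z = -168
  (0, 93/8) → Z = -837/8
  (289/7, 191/4) → Z = -25905/28

The minimum is at (289/7, 191/4). Substituting into each constraint, equality holds for C4 and C6; the remaining constraints have slack.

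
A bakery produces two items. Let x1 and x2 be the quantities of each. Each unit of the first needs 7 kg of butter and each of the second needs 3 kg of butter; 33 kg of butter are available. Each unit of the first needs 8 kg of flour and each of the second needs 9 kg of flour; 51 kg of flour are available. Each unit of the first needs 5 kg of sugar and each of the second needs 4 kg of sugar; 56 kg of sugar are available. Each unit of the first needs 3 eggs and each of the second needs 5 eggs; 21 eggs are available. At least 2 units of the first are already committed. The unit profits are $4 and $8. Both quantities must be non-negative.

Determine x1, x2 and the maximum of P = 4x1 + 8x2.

Vertices and P = 4x1 + 8x2:
  (33/7, 0) → P = 132/7
  (2, 0) → P = 8
  (51/13, 24/13) → P = 396/13
  (2, 3) → P = 32

x1 = 2, x2 = 3, maximum P = 32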